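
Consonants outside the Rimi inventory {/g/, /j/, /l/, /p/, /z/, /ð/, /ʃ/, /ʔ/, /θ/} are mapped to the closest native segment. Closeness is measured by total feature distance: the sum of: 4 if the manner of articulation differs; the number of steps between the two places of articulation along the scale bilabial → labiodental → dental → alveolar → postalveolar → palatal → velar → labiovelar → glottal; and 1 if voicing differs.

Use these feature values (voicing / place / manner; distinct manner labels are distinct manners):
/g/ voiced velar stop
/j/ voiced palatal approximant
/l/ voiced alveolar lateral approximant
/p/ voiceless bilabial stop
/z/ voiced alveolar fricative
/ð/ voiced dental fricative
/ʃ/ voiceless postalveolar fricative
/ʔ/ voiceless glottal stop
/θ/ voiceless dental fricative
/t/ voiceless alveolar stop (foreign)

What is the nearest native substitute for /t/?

/p/ is closest: same manner (stop), place distance 3 (alveolar→bilabial), same voicing; total 3. Next closest is /g/ at distance 4.

p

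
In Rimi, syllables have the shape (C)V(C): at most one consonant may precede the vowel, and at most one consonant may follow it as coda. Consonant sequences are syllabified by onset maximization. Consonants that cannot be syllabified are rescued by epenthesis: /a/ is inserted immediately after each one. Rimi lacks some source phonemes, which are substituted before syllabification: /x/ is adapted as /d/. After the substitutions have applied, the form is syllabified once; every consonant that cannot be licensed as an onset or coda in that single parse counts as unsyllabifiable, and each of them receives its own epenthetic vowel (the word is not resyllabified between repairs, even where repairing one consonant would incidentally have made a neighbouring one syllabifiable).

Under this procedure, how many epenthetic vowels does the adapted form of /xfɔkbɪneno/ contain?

After substitution the input is /dfɔkbɪneno/.
The unsyllabifiable consonants are /d/; each receives one epenthetic vowel.

1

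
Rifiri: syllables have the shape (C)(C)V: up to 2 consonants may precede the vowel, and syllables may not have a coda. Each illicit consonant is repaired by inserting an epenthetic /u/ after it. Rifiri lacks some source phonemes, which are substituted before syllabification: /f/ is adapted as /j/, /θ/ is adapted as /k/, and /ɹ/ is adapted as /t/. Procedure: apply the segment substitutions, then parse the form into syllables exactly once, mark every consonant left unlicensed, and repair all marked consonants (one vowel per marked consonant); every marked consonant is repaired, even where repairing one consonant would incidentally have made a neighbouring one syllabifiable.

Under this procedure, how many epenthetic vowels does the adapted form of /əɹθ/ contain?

2

After substitution the input is /ətk/.
The unsyllabifiable consonants are /t/, /k/; each receives one epenthetic vowel.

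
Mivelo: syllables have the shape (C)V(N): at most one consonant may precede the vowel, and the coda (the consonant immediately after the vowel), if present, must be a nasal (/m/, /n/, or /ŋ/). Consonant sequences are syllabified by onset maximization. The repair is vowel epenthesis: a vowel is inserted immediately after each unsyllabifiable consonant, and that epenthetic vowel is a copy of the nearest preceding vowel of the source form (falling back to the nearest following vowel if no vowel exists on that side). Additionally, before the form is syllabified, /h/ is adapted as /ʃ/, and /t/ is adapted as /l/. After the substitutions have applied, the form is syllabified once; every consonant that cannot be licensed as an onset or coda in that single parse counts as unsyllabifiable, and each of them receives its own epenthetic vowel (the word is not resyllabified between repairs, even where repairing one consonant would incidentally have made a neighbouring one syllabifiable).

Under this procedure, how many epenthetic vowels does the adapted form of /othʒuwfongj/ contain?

After substitution the input is /olʃʒuwfongj/.
The unsyllabifiable consonants are /l/, /ʃ/, /w/, /g/, /j/; each receives one epenthetic vowel.

5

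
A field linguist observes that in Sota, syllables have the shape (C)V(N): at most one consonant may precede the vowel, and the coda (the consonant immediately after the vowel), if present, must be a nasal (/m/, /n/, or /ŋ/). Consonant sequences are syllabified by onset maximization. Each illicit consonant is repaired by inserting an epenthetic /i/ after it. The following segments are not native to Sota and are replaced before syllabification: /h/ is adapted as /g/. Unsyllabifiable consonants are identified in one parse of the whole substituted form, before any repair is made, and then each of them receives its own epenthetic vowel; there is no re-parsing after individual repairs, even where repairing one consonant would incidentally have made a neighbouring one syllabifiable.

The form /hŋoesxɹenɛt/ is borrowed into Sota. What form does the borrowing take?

giŋoesixiɹenɛti

Substitution: /h/ → /g/, giving /gŋoesxɹenɛt/.
Under (C)V(N), the unsyllabifiable consonants are /g/, /s/, /x/, /t/ (only a nasal (/m/, /n/, or /ŋ/) is licensed in coda position; onsets are limited to one consonant).
Inserting the epenthetic vowel yields /g/ → /gi/, /s/ → /si/, /x/ → /xi/, /t/ → /ti/.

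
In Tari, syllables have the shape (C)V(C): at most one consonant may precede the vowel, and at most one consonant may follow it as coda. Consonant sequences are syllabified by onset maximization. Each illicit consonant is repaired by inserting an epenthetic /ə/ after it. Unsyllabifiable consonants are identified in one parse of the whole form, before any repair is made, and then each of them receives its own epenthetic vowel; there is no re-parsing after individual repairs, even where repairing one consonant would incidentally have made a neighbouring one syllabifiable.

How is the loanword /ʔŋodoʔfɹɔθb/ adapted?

Syllabifying with onset maximization leaves /ʔ/, /f/, /b/ stranded (at most one coda consonant is licensed; onsets are limited to one consonant).
Each unlicensed consonant becomes the onset of a new syllable: /ʔ/ → /ʔə/, /f/ → /fə/, /b/ → /bə/.

ʔəŋodoʔfəɹɔθbə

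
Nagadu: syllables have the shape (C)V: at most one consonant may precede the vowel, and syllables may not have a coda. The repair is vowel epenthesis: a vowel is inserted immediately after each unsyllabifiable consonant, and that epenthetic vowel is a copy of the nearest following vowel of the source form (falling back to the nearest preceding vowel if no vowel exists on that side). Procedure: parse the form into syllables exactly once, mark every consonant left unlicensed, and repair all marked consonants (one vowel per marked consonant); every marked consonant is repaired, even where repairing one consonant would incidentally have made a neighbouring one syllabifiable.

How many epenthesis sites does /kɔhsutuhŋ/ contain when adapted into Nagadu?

The unsyllabifiable consonants are /h/, /h/, /ŋ/; each receives one epenthetic vowel.

3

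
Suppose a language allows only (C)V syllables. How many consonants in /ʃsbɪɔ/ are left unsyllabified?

2

Under (C)V, the unsyllabifiable consonants are /ʃ/, /s/ (no codas are permitted; onsets are limited to one consonant).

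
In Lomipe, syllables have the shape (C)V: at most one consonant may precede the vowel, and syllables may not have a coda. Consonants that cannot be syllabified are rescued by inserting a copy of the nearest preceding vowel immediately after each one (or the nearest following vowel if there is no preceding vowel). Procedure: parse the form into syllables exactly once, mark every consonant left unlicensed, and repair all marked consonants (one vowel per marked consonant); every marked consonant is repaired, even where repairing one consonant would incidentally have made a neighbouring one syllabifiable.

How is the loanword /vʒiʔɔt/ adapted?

Syllabifying with onset maximization leaves /v/, /t/ stranded (no codas are permitted; onsets are limited to one consonant).
Epenthesis after each stranded consonant: /v/ → /vi/, /t/ → /tɔ/.

viʒiʔɔtɔ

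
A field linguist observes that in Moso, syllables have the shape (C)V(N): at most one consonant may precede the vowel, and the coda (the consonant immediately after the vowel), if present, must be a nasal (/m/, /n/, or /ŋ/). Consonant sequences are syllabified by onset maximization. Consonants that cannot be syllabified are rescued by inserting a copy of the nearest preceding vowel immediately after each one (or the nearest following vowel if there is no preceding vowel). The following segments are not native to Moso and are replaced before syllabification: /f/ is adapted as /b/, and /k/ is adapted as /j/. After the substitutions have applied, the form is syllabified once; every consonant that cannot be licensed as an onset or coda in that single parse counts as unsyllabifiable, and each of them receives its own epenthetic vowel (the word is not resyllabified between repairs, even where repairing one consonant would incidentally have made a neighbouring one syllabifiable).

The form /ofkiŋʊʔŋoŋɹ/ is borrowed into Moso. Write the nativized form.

Substitution: /f/ → /b/, /k/ → /j/, giving /objiŋʊʔŋoŋɹ/.
Syllabifying with onset maximization leaves /b/, /ʔ/, /ɹ/ stranded (only a nasal (/m/, /n/, or /ŋ/) is licensed in coda position; onsets are limited to one consonant).
Each unlicensed consonant becomes the onset of a new syllable: /b/ → /bo/, /ʔ/ → /ʔʊ/, /ɹ/ → /ɹo/.

obojiŋʊʔʊŋoŋɹo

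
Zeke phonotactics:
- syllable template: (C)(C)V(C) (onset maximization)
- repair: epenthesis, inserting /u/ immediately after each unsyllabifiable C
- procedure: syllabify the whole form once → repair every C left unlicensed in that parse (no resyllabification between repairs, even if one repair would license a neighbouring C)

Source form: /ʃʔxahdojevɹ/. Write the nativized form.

Under (C)(C)V(C), the unsyllabifiable consonants are /ʃ/, /ɹ/ (at most one coda consonant is licensed; onsets may contain at most 2 consonants).
Epenthesis after each stranded consonant: /ʃ/ → /ʃu/, /ɹ/ → /ɹu/.

ʃuʔxahdojevɹu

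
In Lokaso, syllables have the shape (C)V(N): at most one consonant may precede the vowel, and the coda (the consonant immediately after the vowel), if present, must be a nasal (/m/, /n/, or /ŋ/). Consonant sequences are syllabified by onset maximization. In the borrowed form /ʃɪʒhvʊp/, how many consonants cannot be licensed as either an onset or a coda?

Under (C)V(N), the unsyllabifiable consonants are /ʒ/, /h/, /p/ (only a nasal (/m/, /n/, or /ŋ/) is licensed in coda position; onsets are limited to one consonant).

3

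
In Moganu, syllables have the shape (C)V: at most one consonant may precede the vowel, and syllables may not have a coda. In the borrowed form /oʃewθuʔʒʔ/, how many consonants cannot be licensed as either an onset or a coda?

The consonants /w/, /ʔ/, /ʒ/, /ʔ/ cannot be parsed into a legal (C)V syllable (no codas are permitted; onsets are limited to one consonant).

4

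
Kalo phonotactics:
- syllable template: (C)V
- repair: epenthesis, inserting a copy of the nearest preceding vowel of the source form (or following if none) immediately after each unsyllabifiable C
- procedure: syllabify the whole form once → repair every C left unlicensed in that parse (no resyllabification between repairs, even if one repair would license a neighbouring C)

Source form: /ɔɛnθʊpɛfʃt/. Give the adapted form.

The consonants /n/, /f/, /ʃ/, /t/ cannot be parsed into a legal (C)V syllable (no codas are permitted; onsets are limited to one consonant).
Each unlicensed consonant becomes the onset of a new syllable: /n/ → /nɛ/, /f/ → /fɛ/, /ʃ/ → /ʃɛ/, /t/ → /tɛ/.

ɔɛnɛθʊpɛfɛʃɛtɛ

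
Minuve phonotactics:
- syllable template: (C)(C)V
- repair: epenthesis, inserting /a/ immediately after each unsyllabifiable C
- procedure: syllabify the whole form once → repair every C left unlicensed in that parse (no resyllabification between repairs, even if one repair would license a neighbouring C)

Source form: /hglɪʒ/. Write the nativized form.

haglɪʒa

The consonants /h/, /ʒ/ cannot be parsed into a legal (C)(C)V syllable (no codas are permitted; onsets may contain at most 2 consonants).
Each unlicensed consonant becomes the onset of a new syllable: /h/ → /ha/, /ʒ/ → /ʒa/.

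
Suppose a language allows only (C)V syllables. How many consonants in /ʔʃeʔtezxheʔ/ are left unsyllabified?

The consonants /ʔ/, /ʔ/, /z/, /x/, /ʔ/ cannot be parsed into a legal (C)V syllable (no codas are permitted; onsets are limited to one consonant).

5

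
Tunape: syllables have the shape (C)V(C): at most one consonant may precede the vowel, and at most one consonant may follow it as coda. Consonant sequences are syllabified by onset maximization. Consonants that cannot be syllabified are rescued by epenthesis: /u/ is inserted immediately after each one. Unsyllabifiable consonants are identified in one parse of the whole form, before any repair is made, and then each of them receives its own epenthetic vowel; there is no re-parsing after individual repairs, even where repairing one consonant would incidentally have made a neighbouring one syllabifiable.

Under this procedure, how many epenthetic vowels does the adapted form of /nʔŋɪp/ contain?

The unsyllabifiable consonants are /n/, /ʔ/; each receives one epenthetic vowel.

2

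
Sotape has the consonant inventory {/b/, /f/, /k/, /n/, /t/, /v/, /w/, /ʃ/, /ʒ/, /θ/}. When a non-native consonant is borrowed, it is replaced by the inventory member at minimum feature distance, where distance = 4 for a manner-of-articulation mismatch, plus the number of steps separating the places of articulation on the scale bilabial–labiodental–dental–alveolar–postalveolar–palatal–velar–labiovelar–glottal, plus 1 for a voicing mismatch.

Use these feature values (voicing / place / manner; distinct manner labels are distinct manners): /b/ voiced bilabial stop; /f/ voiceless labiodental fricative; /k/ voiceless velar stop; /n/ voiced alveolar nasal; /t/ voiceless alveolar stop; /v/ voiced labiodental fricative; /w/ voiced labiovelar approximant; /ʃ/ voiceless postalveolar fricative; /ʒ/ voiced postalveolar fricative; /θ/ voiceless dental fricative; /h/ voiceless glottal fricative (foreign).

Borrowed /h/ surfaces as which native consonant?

ʃ

/ʃ/ is closest: same manner (fricative), place distance 4 (glottal→postalveolar), same voicing; total 4. Next closest is /ʒ/ at distance 5.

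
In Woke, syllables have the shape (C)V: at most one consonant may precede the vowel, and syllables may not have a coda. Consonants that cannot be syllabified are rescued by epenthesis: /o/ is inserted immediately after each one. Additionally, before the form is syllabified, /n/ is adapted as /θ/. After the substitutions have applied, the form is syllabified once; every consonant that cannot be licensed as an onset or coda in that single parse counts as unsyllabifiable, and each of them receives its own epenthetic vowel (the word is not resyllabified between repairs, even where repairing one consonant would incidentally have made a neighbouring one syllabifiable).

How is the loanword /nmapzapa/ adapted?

Substitution: /n/ → /θ/, giving /θmapzapa/.
The consonants /θ/, /p/ cannot be parsed into a legal (C)V syllable (no codas are permitted; onsets are limited to one consonant).
Each unlicensed consonant becomes the onset of a new syllable: /θ/ → /θo/, /p/ → /po/.

θomapozapa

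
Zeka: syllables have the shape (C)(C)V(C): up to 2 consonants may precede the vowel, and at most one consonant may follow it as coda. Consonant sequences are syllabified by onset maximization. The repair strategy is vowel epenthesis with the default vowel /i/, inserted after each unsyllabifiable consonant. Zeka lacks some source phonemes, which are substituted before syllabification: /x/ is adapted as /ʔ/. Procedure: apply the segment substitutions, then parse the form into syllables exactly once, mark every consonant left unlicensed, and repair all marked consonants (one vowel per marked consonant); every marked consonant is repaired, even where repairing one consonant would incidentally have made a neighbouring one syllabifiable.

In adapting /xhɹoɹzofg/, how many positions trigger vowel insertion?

2

After substitution the input is /ʔhɹoɹzofg/.
The unsyllabifiable consonants are /ʔ/, /g/; each receives one epenthetic vowel.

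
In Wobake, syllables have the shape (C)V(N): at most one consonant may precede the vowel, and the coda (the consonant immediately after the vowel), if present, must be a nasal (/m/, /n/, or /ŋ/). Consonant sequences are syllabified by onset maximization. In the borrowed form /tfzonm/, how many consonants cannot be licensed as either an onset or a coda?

Syllabifying with onset maximization leaves /t/, /f/, /m/ stranded (only a nasal (/m/, /n/, or /ŋ/) is licensed in coda position; onsets are limited to one consonant).

3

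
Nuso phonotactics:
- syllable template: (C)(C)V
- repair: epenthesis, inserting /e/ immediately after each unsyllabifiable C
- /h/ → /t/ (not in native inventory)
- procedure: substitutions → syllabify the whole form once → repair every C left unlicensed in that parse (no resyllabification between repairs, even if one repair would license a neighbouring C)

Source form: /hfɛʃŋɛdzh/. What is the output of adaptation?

tfɛʃŋɛdezete

Substitution: /h/ → /t/, giving /tfɛʃŋɛdzt/.
Syllabifying with onset maximization leaves /d/, /z/, /t/ stranded (no codas are permitted; onsets may contain at most 2 consonants).
Each unlicensed consonant becomes the onset of a new syllable: /d/ → /de/, /z/ → /ze/, /t/ → /te/.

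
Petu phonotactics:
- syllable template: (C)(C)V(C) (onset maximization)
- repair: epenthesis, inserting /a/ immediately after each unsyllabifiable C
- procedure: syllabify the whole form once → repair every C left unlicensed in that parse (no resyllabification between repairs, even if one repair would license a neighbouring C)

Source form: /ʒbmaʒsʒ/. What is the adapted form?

The consonants /ʒ/, /s/, /ʒ/ cannot be parsed into a legal (C)(C)V(C) syllable (at most one coda consonant is licensed; onsets may contain at most 2 consonants).
Inserting the epenthetic vowel yields /ʒ/ → /ʒa/, /s/ → /sa/, /ʒ/ → /ʒa/.

ʒabmaʒsaʒa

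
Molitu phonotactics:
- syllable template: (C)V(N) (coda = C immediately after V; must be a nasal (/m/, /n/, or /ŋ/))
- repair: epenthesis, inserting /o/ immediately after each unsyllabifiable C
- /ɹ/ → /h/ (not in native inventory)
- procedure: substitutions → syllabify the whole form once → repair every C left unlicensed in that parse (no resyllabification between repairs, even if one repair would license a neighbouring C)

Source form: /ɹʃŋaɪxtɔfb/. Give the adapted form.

Substitution: /ɹ/ → /h/, giving /hʃŋaɪxtɔfb/.
The consonants /h/, /ʃ/, /x/, /f/, /b/ cannot be parsed into a legal (C)V(N) syllable (only a nasal (/m/, /n/, or /ŋ/) is licensed in coda position; onsets are limited to one consonant).
Epenthesis after each stranded consonant: /h/ → /ho/, /ʃ/ → /ʃo/, /x/ → /xo/, /f/ → /fo/, /b/ → /bo/.

hoʃoŋaɪxotɔfobo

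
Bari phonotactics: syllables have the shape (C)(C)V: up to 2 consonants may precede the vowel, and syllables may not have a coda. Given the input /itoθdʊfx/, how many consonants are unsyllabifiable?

2

Syllabifying with onset maximization leaves /f/, /x/ stranded (no codas are permitted; onsets may contain at most 2 consonants).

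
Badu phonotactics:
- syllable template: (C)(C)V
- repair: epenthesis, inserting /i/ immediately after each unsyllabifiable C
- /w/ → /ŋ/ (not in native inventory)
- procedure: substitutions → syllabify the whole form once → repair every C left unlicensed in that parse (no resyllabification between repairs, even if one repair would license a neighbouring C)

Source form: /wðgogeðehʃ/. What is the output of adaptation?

ŋiðgogeðehiʃi

Substitution: /w/ → /ŋ/, giving /ŋðgogeðehʃ/.
The consonants /ŋ/, /h/, /ʃ/ cannot be parsed into a legal (C)(C)V syllable (no codas are permitted; onsets may contain at most 2 consonants).
Inserting the epenthetic vowel yields /ŋ/ → /ŋi/, /h/ → /hi/, /ʃ/ → /ʃi/.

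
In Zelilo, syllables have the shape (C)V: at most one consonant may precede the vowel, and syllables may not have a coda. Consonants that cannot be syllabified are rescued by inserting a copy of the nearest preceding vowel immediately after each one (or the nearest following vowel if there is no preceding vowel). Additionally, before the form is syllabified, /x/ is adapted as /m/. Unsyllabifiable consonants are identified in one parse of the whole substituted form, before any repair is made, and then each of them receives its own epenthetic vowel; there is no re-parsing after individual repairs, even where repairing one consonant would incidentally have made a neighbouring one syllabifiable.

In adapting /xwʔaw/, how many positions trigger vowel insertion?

3

After substitution the input is /mwʔaw/.
The unsyllabifiable consonants are /m/, /w/, /w/; each receives one epenthetic vowel.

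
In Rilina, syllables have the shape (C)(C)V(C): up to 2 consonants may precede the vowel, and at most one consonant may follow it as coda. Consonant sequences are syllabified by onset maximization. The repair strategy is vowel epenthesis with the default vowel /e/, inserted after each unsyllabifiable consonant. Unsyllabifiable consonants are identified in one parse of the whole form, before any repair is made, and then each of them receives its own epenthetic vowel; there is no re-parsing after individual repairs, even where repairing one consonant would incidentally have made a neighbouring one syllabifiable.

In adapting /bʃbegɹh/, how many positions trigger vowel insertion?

The unsyllabifiable consonants are /b/, /ɹ/, /h/; each receives one epenthetic vowel.

3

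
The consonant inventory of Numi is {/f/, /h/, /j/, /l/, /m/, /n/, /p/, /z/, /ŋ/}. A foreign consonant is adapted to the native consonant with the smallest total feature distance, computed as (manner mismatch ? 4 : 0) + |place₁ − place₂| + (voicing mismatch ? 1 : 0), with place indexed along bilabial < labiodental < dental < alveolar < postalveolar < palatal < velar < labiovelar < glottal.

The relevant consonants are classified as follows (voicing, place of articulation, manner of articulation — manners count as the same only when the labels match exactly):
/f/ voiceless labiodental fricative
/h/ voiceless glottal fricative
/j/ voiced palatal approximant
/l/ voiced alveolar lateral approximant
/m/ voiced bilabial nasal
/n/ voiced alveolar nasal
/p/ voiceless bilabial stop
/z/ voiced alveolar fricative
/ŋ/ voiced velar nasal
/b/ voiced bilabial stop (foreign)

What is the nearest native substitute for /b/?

/p/ is closest: same manner (stop), place distance 0 (bilabial→bilabial), voicing differs (+1); total 1. Next closest is /m/ at distance 4.

p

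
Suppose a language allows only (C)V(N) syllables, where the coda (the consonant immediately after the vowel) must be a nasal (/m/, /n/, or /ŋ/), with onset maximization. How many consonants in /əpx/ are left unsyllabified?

Under (C)V(N), the unsyllabifiable consonants are /p/, /x/ (only a nasal (/m/, /n/, or /ŋ/) is licensed in coda position; onsets are limited to one consonant).

2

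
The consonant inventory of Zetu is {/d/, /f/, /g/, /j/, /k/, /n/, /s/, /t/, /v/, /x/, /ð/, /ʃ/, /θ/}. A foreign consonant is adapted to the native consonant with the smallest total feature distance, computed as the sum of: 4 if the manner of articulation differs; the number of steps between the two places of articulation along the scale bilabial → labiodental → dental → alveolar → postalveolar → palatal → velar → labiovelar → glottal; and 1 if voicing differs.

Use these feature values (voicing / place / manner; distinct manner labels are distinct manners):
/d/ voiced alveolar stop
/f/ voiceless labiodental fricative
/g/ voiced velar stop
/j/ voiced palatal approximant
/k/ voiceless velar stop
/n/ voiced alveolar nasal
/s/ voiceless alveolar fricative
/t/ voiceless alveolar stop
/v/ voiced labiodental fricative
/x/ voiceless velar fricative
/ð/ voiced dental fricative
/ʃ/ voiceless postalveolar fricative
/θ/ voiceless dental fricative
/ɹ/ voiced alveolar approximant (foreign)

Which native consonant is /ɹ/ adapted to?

/j/ is closest: same manner (approximant), place distance 2 (alveolar→palatal), same voicing; total 2. Next closest is /d/ at distance 4.

j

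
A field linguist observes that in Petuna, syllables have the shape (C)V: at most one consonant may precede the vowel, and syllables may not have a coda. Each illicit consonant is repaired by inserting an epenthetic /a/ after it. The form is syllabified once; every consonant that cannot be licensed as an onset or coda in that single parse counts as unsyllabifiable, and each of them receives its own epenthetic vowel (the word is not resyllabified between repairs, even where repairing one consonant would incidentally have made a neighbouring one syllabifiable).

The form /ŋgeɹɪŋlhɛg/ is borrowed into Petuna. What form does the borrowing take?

ŋageɹɪŋalahɛga

Under (C)V, the unsyllabifiable consonants are /ŋ/, /ŋ/, /l/, /g/ (no codas are permitted; onsets are limited to one consonant).
Each unlicensed consonant becomes the onset of a new syllable: /ŋ/ → /ŋa/, /ŋ/ → /ŋa/, /l/ → /la/, /g/ → /ga/.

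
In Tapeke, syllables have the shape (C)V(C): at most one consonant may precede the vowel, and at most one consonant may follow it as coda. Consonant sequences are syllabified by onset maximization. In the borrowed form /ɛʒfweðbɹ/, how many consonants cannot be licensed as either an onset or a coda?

Syllabifying with onset maximization leaves /f/, /b/, /ɹ/ stranded (at most one coda consonant is licensed; onsets are limited to one consonant).

3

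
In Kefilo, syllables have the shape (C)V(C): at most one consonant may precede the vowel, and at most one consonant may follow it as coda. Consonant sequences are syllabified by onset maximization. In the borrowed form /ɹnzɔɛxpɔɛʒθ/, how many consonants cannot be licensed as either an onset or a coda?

3

The consonants /ɹ/, /n/, /θ/ cannot be parsed into a legal (C)V(C) syllable (at most one coda consonant is licensed; onsets are limited to one consonant).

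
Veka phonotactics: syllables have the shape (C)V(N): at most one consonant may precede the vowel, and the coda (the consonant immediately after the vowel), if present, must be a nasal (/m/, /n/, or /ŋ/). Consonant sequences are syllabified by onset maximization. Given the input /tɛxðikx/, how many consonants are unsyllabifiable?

Syllabifying with onset maximization leaves /x/, /k/, /x/ stranded (only a nasal (/m/, /n/, or /ŋ/) is licensed in coda position; onsets are limited to one consonant).

3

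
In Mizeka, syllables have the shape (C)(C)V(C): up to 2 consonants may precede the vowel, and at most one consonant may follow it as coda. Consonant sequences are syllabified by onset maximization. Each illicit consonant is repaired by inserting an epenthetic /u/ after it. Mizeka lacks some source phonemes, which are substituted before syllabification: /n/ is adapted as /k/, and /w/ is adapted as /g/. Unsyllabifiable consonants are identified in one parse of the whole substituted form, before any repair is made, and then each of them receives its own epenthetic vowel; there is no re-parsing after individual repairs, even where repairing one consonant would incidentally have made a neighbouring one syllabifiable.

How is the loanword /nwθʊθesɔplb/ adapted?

Substitution: /n/ → /k/, /w/ → /g/, giving /kgθʊθesɔplb/.
The consonants /k/, /l/, /b/ cannot be parsed into a legal (C)(C)V(C) syllable (at most one coda consonant is licensed; onsets may contain at most 2 consonants).
Inserting the epenthetic vowel yields /k/ → /ku/, /l/ → /lu/, /b/ → /bu/.

kugθʊθesɔplubu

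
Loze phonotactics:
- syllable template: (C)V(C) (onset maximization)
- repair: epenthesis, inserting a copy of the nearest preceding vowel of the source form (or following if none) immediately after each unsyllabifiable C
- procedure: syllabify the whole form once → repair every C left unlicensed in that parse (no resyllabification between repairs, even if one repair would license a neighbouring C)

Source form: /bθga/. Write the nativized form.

baθaga

Syllabifying with onset maximization leaves /b/, /θ/ stranded (at most one coda consonant is licensed; onsets are limited to one consonant).
Epenthesis after each stranded consonant: /b/ → /ba/, /θ/ → /θa/.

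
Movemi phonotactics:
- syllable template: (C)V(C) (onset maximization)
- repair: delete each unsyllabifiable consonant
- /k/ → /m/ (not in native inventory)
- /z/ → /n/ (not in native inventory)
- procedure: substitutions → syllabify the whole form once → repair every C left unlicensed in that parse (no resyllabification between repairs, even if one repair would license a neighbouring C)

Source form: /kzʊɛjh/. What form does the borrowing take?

Substitution: /k/ → /m/, /z/ → /n/, giving /mnʊɛjh/.
Syllabifying with onset maximization leaves /m/, /h/ stranded (at most one coda consonant is licensed; onsets are limited to one consonant).
Deletion applies to /m/, /h/.

nʊɛj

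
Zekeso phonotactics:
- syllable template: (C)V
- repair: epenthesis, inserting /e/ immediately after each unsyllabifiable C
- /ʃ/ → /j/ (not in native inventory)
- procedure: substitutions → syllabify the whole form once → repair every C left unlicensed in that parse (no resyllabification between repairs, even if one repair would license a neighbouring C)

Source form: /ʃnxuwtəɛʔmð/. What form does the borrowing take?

Substitution: /ʃ/ → /j/, giving /jnxuwtəɛʔmð/.
The consonants /j/, /n/, /w/, /ʔ/, /m/, /ð/ cannot be parsed into a legal (C)V syllable (no codas are permitted; onsets are limited to one consonant).
Epenthesis after each stranded consonant: /j/ → /je/, /n/ → /ne/, /w/ → /we/, /ʔ/ → /ʔe/, /m/ → /me/, /ð/ → /ðe/.

jenexuwetəɛʔemeðe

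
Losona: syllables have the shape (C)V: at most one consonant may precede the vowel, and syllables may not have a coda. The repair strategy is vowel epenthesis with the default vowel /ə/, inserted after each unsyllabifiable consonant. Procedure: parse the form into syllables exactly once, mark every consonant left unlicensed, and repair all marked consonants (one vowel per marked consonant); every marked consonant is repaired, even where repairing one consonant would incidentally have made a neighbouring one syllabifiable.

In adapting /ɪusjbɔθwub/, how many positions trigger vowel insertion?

4

The unsyllabifiable consonants are /s/, /j/, /θ/, /b/; each receives one epenthetic vowel.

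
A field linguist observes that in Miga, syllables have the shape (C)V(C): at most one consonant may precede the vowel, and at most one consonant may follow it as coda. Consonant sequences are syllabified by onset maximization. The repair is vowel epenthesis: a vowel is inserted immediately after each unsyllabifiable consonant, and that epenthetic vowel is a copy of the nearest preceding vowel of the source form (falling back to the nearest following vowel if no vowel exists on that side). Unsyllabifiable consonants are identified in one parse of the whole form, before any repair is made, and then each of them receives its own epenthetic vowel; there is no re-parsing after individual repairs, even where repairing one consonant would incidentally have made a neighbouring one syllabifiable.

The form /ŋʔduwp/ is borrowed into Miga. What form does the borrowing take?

ŋuʔuduwpu

Syllabifying with onset maximization leaves /ŋ/, /ʔ/, /p/ stranded (at most one coda consonant is licensed; onsets are limited to one consonant).
Inserting the epenthetic vowel yields /ŋ/ → /ŋu/, /ʔ/ → /ʔu/, /p/ → /pu/.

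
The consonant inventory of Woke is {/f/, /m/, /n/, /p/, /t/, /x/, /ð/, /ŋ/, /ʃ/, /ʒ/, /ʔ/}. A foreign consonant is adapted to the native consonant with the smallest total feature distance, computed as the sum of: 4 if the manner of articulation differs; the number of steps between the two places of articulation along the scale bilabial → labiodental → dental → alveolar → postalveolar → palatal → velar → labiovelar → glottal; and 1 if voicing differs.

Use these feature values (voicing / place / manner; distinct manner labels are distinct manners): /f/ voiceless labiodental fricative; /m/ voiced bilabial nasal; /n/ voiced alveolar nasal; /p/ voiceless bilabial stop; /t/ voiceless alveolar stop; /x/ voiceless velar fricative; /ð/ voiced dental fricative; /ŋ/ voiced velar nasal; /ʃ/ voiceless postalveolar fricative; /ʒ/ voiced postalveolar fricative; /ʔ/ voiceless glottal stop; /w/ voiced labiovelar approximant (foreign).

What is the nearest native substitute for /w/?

/ŋ/ is closest: manner differs (approximant→nasal, +4), place distance 1 (labiovelar→velar), same voicing; total 5. Next closest is /x/ at distance 6.

ŋ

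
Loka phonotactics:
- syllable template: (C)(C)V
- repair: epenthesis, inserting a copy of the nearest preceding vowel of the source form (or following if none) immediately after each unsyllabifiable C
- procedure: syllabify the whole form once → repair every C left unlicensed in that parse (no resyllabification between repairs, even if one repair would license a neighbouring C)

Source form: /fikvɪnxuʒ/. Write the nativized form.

Under (C)(C)V, the unsyllabifiable consonants are /ʒ/ (no codas are permitted; onsets may contain at most 2 consonants).
Inserting the epenthetic vowel yields /ʒ/ → /ʒu/.

fikvɪnxuʒu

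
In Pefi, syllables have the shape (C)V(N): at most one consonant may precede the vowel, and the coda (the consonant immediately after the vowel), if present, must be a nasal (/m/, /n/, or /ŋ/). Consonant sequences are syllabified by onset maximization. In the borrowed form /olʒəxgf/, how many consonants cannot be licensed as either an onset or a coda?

4

Under (C)V(N), the unsyllabifiable consonants are /l/, /x/, /g/, /f/ (only a nasal (/m/, /n/, or /ŋ/) is licensed in coda position; onsets are limited to one consonant).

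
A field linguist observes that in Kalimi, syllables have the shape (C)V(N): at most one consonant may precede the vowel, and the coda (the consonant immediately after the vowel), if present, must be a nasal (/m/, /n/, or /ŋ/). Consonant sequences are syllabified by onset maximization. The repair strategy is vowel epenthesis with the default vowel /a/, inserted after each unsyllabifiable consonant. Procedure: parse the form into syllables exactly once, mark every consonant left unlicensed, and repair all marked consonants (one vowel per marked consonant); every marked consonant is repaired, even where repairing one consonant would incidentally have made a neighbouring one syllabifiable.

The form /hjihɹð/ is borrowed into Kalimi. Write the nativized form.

Under (C)V(N), the unsyllabifiable consonants are /h/, /h/, /ɹ/, /ð/ (only a nasal (/m/, /n/, or /ŋ/) is licensed in coda position; onsets are limited to one consonant).
Each unlicensed consonant becomes the onset of a new syllable: /h/ → /ha/, /h/ → /ha/, /ɹ/ → /ɹa/, /ð/ → /ða/.

hajihaɹaða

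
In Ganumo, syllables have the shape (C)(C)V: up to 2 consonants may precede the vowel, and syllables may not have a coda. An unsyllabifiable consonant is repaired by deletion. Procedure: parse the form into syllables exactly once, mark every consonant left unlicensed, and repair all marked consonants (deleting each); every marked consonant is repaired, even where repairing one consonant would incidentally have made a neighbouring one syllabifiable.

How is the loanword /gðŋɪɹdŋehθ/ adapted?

ðŋɪdŋe

Syllabifying with onset maximization leaves /g/, /ɹ/, /h/, /θ/ stranded (no codas are permitted; onsets may contain at most 2 consonants).
Deletion applies to /g/, /ɹ/, /h/, /θ/.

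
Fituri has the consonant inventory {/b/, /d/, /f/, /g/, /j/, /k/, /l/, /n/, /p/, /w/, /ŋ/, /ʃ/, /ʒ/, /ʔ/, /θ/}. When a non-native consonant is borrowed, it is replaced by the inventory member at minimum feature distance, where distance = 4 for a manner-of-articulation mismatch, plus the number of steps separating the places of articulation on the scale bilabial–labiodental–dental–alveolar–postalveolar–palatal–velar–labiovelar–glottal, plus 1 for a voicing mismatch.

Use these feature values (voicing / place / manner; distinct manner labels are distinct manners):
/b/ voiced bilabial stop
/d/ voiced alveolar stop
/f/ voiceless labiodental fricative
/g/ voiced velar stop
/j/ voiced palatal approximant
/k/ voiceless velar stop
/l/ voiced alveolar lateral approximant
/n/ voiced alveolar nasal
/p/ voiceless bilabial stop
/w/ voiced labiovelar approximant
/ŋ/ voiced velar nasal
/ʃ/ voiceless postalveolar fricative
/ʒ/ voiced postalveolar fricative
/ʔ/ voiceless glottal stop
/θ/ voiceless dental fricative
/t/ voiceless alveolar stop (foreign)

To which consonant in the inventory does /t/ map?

d

/d/ is closest: same manner (stop), place distance 0 (alveolar→alveolar), voicing differs (+1); total 1. Next closest is /k/ at distance 3.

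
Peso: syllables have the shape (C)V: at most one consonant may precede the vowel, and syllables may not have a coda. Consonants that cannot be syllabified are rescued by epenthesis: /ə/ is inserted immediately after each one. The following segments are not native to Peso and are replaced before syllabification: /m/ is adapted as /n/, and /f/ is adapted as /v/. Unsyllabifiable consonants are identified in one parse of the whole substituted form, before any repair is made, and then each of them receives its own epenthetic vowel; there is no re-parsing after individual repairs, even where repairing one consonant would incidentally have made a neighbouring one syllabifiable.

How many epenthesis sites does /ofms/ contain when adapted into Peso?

3

After substitution the input is /ovns/.
The unsyllabifiable consonants are /v/, /n/, /s/; each receives one epenthetic vowel.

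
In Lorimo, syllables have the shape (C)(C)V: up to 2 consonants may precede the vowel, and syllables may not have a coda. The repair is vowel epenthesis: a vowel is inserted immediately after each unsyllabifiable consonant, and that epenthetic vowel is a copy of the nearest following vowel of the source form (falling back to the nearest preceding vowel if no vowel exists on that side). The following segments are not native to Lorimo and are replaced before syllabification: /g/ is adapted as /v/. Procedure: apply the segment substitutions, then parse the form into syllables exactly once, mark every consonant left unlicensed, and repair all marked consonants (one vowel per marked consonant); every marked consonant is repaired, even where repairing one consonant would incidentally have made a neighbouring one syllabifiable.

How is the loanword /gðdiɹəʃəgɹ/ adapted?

viðdiɹəʃəvəɹə

Substitution: /g/ → /v/, giving /vðdiɹəʃəvɹ/.
Under (C)(C)V, the unsyllabifiable consonants are /v/, /v/, /ɹ/ (no codas are permitted; onsets may contain at most 2 consonants).
Epenthesis after each stranded consonant: /v/ → /vi/, /v/ → /və/, /ɹ/ → /ɹə/.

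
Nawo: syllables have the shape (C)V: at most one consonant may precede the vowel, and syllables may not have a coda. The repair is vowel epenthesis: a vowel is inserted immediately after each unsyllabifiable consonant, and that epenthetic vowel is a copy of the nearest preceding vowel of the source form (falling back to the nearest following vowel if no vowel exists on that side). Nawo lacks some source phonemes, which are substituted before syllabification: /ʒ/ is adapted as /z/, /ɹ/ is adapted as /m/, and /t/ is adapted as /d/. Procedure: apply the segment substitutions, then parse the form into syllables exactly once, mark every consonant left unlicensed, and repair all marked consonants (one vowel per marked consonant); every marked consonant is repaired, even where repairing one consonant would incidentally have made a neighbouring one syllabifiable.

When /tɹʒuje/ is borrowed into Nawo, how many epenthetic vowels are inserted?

After substitution the input is /dmzuje/.
The unsyllabifiable consonants are /d/, /m/; each receives one epenthetic vowel.

2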